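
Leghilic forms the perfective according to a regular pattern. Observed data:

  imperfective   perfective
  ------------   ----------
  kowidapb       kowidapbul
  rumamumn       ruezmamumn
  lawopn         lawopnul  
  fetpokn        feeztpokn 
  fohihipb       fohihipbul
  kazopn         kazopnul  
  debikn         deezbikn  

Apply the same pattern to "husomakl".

"husomakl" has second-to-last letter 'k'. The stems whose second-to-last letter is 'k' (fetpokn → feeztpokn, debikn → deezbikn) insert -ez- after the first vowel.
The other pattern: stems whose second-to-last letter is 'p' add -ul.
So husomakl → huezsomakl.

huezsomakl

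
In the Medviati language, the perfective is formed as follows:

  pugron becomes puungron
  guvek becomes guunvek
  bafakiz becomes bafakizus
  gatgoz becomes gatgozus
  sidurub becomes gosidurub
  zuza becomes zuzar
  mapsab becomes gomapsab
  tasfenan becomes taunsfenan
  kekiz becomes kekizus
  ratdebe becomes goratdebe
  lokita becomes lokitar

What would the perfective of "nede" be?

lokita and mapsab both have last vowel 'a' yet inflect differently (lokitar, gomapsab), so the last vowel is not what conditions the rule; the final letter is.
"nede" ends in -e. The one such stem in the data (ratdebe → goratdebe) adds the prefix go-, so the same rule applies.
So nede → gonede.

gonede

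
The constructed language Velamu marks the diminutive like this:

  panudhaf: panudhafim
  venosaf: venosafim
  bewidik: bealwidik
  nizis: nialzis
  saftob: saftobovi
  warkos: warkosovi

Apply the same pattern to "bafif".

nizis and warkos both end in -s yet inflect differently (nialzis, warkosovi), so the final letter is not what conditions the rule; the last vowel is.
"bafif" has last vowel 'i'. The stems whose last vowel is 'i' (bewidik → bealwidik, nizis → nialzis) insert -al- after the first vowel.
So bafif → baalfif.

baalfif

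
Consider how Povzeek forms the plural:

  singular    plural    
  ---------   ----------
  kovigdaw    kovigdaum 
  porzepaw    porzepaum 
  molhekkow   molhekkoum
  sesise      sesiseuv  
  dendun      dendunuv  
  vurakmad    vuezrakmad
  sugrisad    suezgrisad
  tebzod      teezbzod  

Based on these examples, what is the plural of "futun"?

futunuv

kovigdaw and vurakmad both have last vowel 'a' yet inflect differently (kovigdaum, vuezrakmad), so the last vowel is not what conditions the rule; the final letter is.
"futun" ends in -n. The one such stem in the data (dendun → dendunuv) adds -uv, so the same rule applies.
So futun → futunuv.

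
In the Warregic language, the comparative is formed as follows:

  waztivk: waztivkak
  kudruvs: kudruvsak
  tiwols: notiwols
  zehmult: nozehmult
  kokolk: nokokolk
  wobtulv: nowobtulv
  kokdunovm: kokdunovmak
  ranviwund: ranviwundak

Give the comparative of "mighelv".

kokolk and waztivk both end in -k yet inflect differently (nokokolk, waztivkak), so the final letter is not what conditions the rule; the second-to-last letter is.
"mighelv" has second-to-last letter 'l'. The stems whose second-to-last letter is 'l' (tiwols → notiwols, zehmult → nozehmult, kokolk → nokokolk) add the prefix no-.
So mighelv → nomighelv.

nomighelv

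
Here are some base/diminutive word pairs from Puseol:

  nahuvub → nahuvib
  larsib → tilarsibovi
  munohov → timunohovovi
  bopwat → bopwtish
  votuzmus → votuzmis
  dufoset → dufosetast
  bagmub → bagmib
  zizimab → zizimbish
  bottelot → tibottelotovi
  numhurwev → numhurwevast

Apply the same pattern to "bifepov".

nahuvub and larsib both end in -b yet inflect differently (nahuvib, tilarsibovi), so the final letter is not what conditions the rule; the last vowel is.
"bifepov" has last vowel 'o'. The stems whose last vowel is 'o' (bottelot → tibottelotovi, munohov → timunohovovi) add ti- … -ovi around the stem.
The other patterns: stems whose last vowel is 'u' change the last vowel to 'i'; stems whose last vowel is 'e' add -ast; stems whose last vowel is 'a' delete the last vowel and add -ish.
So bifepov → tibifepovovi.

tibifepovovi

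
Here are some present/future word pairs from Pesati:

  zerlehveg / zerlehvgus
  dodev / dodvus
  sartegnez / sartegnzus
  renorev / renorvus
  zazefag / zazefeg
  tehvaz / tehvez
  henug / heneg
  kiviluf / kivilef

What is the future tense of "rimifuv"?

rimifev

zerlehveg and zazefag both end in -g yet inflect differently (zerlehvgus, zazefeg), so the final letter is not what conditions the rule; the last vowel is.
"rimifuv" has last vowel 'u'. The stems whose last vowel is 'u' (henug → heneg, kiviluf → kivilef) change the last vowel to 'e'.
The other pattern: stems whose last vowel is 'e' delete the last vowel and add -us.
So rimifuv → rimifev.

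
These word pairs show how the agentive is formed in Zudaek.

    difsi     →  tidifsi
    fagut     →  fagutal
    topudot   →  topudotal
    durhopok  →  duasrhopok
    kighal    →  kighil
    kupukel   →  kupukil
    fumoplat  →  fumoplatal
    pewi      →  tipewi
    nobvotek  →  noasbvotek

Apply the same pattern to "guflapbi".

nobvotek and kupukel both have last vowel 'e' yet inflect differently (noasbvotek, kupukil), so the last vowel is not what conditions the rule; the final letter is.
"guflapbi" ends in -i. The stems ending in -i (difsi → tidifsi, pewi → tipewi) add the prefix ti-.
So guflapbi → tiguflapbi.

tiguflapbi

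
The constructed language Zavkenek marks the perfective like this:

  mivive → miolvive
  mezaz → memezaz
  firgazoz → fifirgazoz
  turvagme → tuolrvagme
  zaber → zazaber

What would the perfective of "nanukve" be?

"nanukve" ends in -e. The stems ending in -e (turvagme → tuolrvagme, mivive → miolvive) insert -ol- after the first vowel.
The other pattern: stems ending in -r or -z repeat the first consonant+vowel as a prefix.
So nanukve → naolnukve.

naolnukve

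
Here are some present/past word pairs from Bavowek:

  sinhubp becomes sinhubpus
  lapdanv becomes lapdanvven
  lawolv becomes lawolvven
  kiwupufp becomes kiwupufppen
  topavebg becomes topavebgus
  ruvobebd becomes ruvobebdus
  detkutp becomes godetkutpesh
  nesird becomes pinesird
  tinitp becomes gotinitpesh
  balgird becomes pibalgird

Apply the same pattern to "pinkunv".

pinkunvven

nesird and ruvobebd both end in -d yet inflect differently (pinesird, ruvobebdus), so the final letter is not what conditions the rule; the second-to-last letter is.
"pinkunv" has second-to-last letter 'n'. The one such stem in the data (lapdanv → lapdanvven) doubles the final consonant and adds -en (as do lawolv, kiwupufp), so the same rule applies.
The other patterns: stems whose second-to-last letter is 'r' add the prefix pi-; stems whose second-to-last letter is 't' add go- … -esh around the stem; stems whose second-to-last letter is 'b' add -us.
So pinkunv → pinkunvven.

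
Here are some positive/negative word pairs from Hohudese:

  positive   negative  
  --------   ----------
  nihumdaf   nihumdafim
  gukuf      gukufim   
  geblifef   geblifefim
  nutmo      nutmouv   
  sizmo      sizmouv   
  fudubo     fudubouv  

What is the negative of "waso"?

wasouv

"waso" ends in -o. The stems ending in -o (nutmo → nutmouv, sizmo → sizmouv, fudubo → fudubouv) add -uv.
So waso → wasouv.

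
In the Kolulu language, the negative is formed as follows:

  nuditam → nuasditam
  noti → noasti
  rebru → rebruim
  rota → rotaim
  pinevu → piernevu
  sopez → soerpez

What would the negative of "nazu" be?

naaszu

rebru and pinevu both end in -u yet inflect differently (rebruim, piernevu), so the final letter is not what conditions the rule; the first letter is.
"nazu" begins with n-. The stems beginning with n- (nuditam → nuasditam, noti → noasti) insert -as- after the first vowel.
The other patterns: stems beginning with r- add -im; stems beginning with p- or s- insert -er- after the first vowel.
So nazu → naaszu.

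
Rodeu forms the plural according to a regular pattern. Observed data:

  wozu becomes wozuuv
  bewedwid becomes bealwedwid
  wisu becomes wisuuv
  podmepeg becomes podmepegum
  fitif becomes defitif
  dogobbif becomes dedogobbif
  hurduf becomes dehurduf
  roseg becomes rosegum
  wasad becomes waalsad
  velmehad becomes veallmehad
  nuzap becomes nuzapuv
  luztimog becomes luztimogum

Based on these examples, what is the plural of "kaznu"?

kaznuuv

fitif and bewedwid both have last vowel 'i' yet inflect differently (defitif, bealwedwid), so the last vowel is not what conditions the rule; the final letter is.
"kaznu" ends in -u. The stems ending in -u (wozu → wozuuv, wisu → wisuuv) add -uv.
So kaznu → kaznuuv.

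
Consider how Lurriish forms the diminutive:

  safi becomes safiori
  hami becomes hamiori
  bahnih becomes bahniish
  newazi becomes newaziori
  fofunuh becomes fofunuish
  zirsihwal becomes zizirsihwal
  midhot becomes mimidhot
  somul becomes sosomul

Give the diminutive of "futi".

newazi and bahnih both have last vowel 'i' yet inflect differently (newaziori, bahniish), so the last vowel is not what conditions the rule; the final letter is.
"futi" ends in -i. The stems ending in -i (newazi → newaziori, hami → hamiori, safi → safiori) add -ori.
So futi → futiori.

futiori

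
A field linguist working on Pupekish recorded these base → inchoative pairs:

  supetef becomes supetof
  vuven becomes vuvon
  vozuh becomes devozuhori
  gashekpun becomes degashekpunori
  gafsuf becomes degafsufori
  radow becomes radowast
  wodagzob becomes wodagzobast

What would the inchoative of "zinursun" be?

dezinursunori

vuven and gashekpun both end in -n yet inflect differently (vuvon, degashekpunori), so the final letter is not what conditions the rule; the last vowel is.
"zinursun" has last vowel 'u'. The stems whose last vowel is 'u' (vozuh → devozuhori, gashekpun → degashekpunori, gafsuf → degafsufori) add de- … -ori around the stem.
The other patterns: stems whose last vowel is 'e' change the last vowel to 'o'; stems whose last vowel is 'o' add -ast.
So zinursun → dezinursunori.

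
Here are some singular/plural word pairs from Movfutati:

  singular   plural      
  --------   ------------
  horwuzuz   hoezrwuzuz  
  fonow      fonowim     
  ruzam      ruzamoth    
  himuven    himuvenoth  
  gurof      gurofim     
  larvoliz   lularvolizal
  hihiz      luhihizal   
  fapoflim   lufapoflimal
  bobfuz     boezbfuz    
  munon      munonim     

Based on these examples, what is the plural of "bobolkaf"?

hihiz and bobfuz both end in -z yet inflect differently (luhihizal, boezbfuz), so the final letter is not what conditions the rule; the last vowel is.
"bobolkaf" has last vowel 'a'. The one such stem in the data (ruzam → ruzamoth) adds -oth, so the same rule applies.
The other patterns: stems whose last vowel is 'o' add -im; stems whose last vowel is 'i' add lu- … -al around the stem; stems whose last vowel is 'u' insert -ez- after the first vowel.
So bobolkaf → bobolkafoth.

bobolkafoth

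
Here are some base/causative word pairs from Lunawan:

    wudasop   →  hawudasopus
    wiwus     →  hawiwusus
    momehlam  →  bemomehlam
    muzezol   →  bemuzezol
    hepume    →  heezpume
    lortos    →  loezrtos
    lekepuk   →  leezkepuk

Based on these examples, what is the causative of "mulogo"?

bemulogo

wiwus and lortos both end in -s yet inflect differently (hawiwusus, loezrtos), so the final letter is not what conditions the rule; the first letter is.
"mulogo" begins with m-. The stems beginning with m- (momehlam → bemomehlam, muzezol → bemuzezol) add the prefix be-.
The other patterns: stems beginning with w- add ha- … -us around the stem; stems beginning with h- or l- insert -ez- after the first vowel.
So mulogo → bemulogo.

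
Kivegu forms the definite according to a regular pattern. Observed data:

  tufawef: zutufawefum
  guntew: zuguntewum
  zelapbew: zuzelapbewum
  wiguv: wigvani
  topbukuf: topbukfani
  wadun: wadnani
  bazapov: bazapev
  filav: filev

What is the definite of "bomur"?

bomrani

"bomur" has last vowel 'u'. The stems whose last vowel is 'u' (wiguv → wigvani, topbukuf → topbukfani, wadun → wadnani) delete the last vowel and add -ani.
So bomur → bomrani.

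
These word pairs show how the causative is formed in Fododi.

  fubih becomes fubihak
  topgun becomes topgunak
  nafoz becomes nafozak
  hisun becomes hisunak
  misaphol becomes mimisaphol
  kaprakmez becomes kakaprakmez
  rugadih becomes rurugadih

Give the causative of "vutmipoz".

vuvutmipoz

nafoz and kaprakmez both end in -z yet inflect differently (nafozak, kakaprakmez), so the final letter is not what conditions the rule; the number of vowels is.
"vutmipoz" has 3 vowels. The stems with 3 vowels (misaphol → mimisaphol, kaprakmez → kakaprakmez, rugadih → rurugadih) repeat the first consonant+vowel as a prefix.
The other pattern: stems with 2 vowels add -ak.
So vutmipoz → vuvutmipoz.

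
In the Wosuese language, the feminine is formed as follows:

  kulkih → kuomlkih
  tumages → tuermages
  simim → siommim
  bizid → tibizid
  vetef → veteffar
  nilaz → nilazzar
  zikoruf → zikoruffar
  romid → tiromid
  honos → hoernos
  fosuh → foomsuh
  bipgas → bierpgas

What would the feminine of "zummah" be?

zuommmah

bipgas and nilaz both have last vowel 'a' yet inflect differently (bierpgas, nilazzar), so the last vowel is not what conditions the rule; the final letter is.
"zummah" ends in -h. The stems ending in -h (kulkih → kuomlkih, fosuh → foomsuh) insert -om- after the first vowel.
The other patterns: stems ending in -d add the prefix ti-; stems ending in -s insert -er- after the first vowel; stems ending in -f or -z double the final consonant and add -ar.
So zummah → zuommmah.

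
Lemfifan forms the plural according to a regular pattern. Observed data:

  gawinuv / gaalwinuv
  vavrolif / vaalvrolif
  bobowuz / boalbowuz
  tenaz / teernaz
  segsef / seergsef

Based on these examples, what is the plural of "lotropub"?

loaltropub

"lotropub" has 3 vowels. The stems with 3 vowels (gawinuv → gaalwinuv, vavrolif → vaalvrolif, bobowuz → boalbowuz) insert -al- after the first vowel.
So lotropub → loaltropub.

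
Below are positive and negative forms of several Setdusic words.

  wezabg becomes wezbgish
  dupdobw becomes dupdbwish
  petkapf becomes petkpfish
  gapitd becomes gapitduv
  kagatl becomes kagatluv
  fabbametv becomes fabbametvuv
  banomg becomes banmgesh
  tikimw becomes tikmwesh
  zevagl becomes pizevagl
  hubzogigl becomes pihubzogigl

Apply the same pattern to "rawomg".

"rawomg" has second-to-last letter 'm'. The stems whose second-to-last letter is 'm' (banomg → banmgesh, tikimw → tikmwesh) delete the last vowel and add -esh.
So rawomg → rawmgesh.

rawmgesh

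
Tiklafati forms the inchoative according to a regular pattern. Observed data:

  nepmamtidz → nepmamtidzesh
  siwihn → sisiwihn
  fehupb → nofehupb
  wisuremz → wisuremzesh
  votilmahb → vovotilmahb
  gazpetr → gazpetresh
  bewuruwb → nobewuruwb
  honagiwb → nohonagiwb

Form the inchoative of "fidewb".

"fidewb" has second-to-last letter 'w'. The stems whose second-to-last letter is 'w' (bewuruwb → nobewuruwb, honagiwb → nohonagiwb) add the prefix no-.
So fidewb → nofidewb.

nofidewb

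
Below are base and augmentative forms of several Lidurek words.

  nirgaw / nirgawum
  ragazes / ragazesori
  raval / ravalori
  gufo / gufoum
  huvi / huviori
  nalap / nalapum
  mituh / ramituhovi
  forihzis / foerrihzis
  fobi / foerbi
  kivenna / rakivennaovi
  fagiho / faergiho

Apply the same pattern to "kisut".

"kisut" begins with k-. The one such stem in the data (kivenna → rakivennaovi) adds ra- … -ovi around the stem, so the same rule applies.
The other patterns: stems beginning with f- insert -er- after the first vowel; stems beginning with h- or r- add -ori; stems beginning with g- or n- add -um.
So kisut → rakisutovi.

rakisutovi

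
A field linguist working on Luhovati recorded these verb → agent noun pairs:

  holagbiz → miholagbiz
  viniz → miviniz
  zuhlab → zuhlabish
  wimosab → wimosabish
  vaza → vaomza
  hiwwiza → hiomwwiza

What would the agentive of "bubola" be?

buombola

zuhlab and vaza both have last vowel 'a' yet inflect differently (zuhlabish, vaomza), so the last vowel is not what conditions the rule; the final letter is.
"bubola" ends in -a. The stems ending in -a (vaza → vaomza, hiwwiza → hiomwwiza) insert -om- after the first vowel.
The other patterns: stems ending in -z add the prefix mi-; stems ending in -b add -ish.
So bubola → buombola.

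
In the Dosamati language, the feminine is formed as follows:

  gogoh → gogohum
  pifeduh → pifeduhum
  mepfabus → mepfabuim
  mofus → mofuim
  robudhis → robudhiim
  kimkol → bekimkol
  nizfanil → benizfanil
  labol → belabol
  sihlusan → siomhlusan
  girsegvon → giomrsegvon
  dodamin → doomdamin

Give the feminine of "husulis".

husuliim

"husulis" ends in -s. The stems ending in -s (mepfabus → mepfabuim, mofus → mofuim, robudhis → robudhiim) drop the final letter and add -im.
The other patterns: stems ending in -h add -um; stems ending in -l add the prefix be-; stems ending in -n insert -om- after the first vowel.
So husulis → husuliim.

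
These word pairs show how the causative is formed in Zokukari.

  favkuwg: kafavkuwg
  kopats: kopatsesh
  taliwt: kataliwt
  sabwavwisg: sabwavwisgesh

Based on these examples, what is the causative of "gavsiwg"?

kagavsiwg

favkuwg and sabwavwisg both end in -g yet inflect differently (kafavkuwg, sabwavwisgesh), so the final letter is not what conditions the rule; the second-to-last letter is.
"gavsiwg" has second-to-last letter 'w'. The stems whose second-to-last letter is 'w' (taliwt → kataliwt, favkuwg → kafavkuwg) add the prefix ka-.
So gavsiwg → kagavsiwg.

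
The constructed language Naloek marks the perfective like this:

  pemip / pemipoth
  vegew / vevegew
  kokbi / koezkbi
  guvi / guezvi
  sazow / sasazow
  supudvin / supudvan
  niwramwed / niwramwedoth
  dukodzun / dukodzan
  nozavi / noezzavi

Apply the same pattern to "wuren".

"wuren" ends in -n. The stems ending in -n (dukodzun → dukodzan, supudvin → supudvan) change the last vowel to 'a'.
The other patterns: stems ending in -w repeat the first consonant+vowel as a prefix; stems ending in -i insert -ez- after the first vowel; stems ending in -d or -p add -oth.
So wuren → wuran.

wuran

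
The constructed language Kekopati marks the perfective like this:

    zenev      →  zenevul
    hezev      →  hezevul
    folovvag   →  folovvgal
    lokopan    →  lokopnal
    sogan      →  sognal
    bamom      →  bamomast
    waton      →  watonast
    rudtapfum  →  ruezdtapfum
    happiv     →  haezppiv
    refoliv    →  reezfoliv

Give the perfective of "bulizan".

buliznal

lokopan and waton both end in -n yet inflect differently (lokopnal, watonast), so the final letter is not what conditions the rule; the last vowel is.
"bulizan" has last vowel 'a'. The stems whose last vowel is 'a' (folovvag → folovvgal, lokopan → lokopnal, sogan → sognal) delete the last vowel and add -al.
The other patterns: stems whose last vowel is 'e' add -ul; stems whose last vowel is 'o' add -ast; stems whose last vowel is 'i' or 'u' insert -ez- after the first vowel.
So bulizan → buliznal.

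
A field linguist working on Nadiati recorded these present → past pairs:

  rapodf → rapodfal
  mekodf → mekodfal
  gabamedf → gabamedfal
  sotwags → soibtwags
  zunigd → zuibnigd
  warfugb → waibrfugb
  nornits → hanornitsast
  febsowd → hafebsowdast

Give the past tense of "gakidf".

gakidfal

sotwags and nornits both end in -s yet inflect differently (soibtwags, hanornitsast), so the final letter is not what conditions the rule; the second-to-last letter is.
"gakidf" has second-to-last letter 'd'. The stems whose second-to-last letter is 'd' (rapodf → rapodfal, mekodf → mekodfal, gabamedf → gabamedfal) add -al.
The other patterns: stems whose second-to-last letter is 'g' insert -ib- after the first vowel; stems whose second-to-last letter is 't' or 'w' add ha- … -ast around the stem.
So gakidf → gakidfal.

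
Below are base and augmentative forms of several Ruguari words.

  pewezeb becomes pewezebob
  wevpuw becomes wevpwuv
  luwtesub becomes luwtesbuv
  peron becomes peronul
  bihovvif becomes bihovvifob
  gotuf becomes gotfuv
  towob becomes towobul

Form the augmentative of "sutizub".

sutizbuv

towob and luwtesub both end in -b yet inflect differently (towobul, luwtesbuv), so the final letter is not what conditions the rule; the last vowel is.
"sutizub" has last vowel 'u'. The stems whose last vowel is 'u' (wevpuw → wevpwuv, gotuf → gotfuv, luwtesub → luwtesbuv) delete the last vowel and add -uv.
The other patterns: stems whose last vowel is 'o' add -ul; stems whose last vowel is 'e' or 'i' add -ob.
So sutizub → sutizbuv.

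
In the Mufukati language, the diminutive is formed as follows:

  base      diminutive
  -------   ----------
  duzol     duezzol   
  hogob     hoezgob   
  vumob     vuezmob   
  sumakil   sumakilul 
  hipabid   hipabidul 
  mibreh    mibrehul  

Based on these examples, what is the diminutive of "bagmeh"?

bagmehul

duzol and sumakil both end in -l yet inflect differently (duezzol, sumakilul), so the final letter is not what conditions the rule; the last vowel is.
"bagmeh" has last vowel 'e'. The one such stem in the data (mibreh → mibrehul) adds -ul, so the same rule applies.
So bagmeh → bagmehul.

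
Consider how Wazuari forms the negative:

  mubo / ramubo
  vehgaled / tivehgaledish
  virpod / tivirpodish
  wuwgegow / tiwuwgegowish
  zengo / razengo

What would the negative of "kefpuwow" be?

"kefpuwow" ends in a consonant. The stems ending in a consonant (vehgaled → tivehgaledish, wuwgegow → tiwuwgegowish, virpod → tivirpodish) add ti- … -ish around the stem.
So kefpuwow → tikefpuwowish.

tikefpuwowish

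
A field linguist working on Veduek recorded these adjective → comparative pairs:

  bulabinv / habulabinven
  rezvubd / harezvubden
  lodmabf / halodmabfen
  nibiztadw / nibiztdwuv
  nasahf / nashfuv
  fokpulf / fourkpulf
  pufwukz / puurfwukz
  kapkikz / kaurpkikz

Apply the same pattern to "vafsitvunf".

havafsitvunfen

lodmabf and nasahf both end in -f yet inflect differently (halodmabfen, nashfuv), so the final letter is not what conditions the rule; the second-to-last letter is.
"vafsitvunf" has second-to-last letter 'n'. The one such stem in the data (bulabinv → habulabinven) adds ha- … -en around the stem, so the same rule applies.
The other patterns: stems whose second-to-last letter is 'd' or 'h' delete the last vowel and add -uv; stems whose second-to-last letter is 'k' or 'l' insert -ur- after the first vowel.
So vafsitvunf → havafsitvunfen.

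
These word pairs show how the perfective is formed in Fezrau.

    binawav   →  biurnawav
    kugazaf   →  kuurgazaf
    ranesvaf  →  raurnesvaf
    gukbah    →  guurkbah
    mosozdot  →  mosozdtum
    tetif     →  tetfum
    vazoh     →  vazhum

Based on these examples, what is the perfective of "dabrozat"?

daurbrozat

"dabrozat" has last vowel 'a'. The stems whose last vowel is 'a' (binawav → biurnawav, kugazaf → kuurgazaf, ranesvaf → raurnesvaf) insert -ur- after the first vowel.
The other pattern: stems whose last vowel is 'i' or 'o' delete the last vowel and add -um.
So dabrozat → daurbrozat.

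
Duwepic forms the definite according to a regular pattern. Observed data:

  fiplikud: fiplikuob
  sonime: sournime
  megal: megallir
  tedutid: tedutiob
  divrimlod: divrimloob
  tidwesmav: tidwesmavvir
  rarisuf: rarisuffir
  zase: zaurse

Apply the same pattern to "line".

liurne

"line" ends in -e. The stems ending in -e (zase → zaurse, sonime → sournime) insert -ur- after the first vowel.
So line → liurne.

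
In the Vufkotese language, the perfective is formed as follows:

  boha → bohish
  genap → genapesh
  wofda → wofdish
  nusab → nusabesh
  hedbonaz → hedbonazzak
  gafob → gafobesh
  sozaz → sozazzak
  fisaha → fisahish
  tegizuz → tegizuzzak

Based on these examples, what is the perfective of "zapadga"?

zapadgish

hedbonaz and wofda both have last vowel 'a' yet inflect differently (hedbonazzak, wofdish), so the last vowel is not what conditions the rule; the final letter is.
"zapadga" ends in -a. The stems ending in -a (wofda → wofdish, boha → bohish, fisaha → fisahish) drop the final letter and add -ish.
The other patterns: stems ending in -z double the final consonant and add -ak; stems ending in -b or -p add -esh.
So zapadga → zapadgish.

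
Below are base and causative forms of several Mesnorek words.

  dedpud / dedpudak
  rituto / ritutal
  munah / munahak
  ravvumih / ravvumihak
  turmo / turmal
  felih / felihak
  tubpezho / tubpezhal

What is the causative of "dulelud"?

rituto and ravvumih both begin with r- yet inflect differently (ritutal, ravvumihak), so the first letter is not what conditions the rule; the final letter is.
"dulelud" ends in -d. The one such stem in the data (dedpud → dedpudak) adds -ak, so the same rule applies.
So dulelud → duleludak.

duleludak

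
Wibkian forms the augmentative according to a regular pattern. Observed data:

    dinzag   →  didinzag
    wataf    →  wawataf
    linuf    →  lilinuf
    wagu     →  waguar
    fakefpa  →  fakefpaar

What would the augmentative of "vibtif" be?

vivibtif

"vibtif" ends in a consonant. The stems ending in a consonant (linuf → lilinuf, dinzag → didinzag, wataf → wawataf) repeat the first consonant+vowel as a prefix.
So vibtif → vivibtif.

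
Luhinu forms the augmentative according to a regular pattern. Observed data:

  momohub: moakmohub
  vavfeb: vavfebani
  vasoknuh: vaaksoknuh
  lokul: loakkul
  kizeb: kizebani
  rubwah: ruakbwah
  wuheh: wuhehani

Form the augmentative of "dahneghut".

"dahneghut" has last vowel 'u'. The stems whose last vowel is 'u' (lokul → loakkul, momohub → moakmohub, vasoknuh → vaaksoknuh) insert -ak- after the first vowel.
The other pattern: stems whose last vowel is 'e' add -ani.
So dahneghut → daakhneghut.

daakhneghut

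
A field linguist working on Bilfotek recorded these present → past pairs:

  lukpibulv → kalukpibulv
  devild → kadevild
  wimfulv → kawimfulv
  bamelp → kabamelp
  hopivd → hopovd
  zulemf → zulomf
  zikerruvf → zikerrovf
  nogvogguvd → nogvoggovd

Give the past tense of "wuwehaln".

kawuwehaln

"wuwehaln" has second-to-last letter 'l'. The stems whose second-to-last letter is 'l' (lukpibulv → kalukpibulv, devild → kadevild, wimfulv → kawimfulv) add the prefix ka-.
The other pattern: stems whose second-to-last letter is 'm' or 'v' change the last vowel to 'o'.
So wuwehaln → kawuwehaln.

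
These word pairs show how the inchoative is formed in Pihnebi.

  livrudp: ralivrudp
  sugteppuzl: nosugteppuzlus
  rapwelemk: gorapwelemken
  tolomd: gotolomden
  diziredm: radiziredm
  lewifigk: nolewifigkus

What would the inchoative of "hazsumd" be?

gohazsumden

rapwelemk and lewifigk both end in -k yet inflect differently (gorapwelemken, nolewifigkus), so the final letter is not what conditions the rule; the second-to-last letter is.
"hazsumd" has second-to-last letter 'm'. The stems whose second-to-last letter is 'm' (rapwelemk → gorapwelemken, tolomd → gotolomden) add go- … -en around the stem.
So hazsumd → gohazsumden.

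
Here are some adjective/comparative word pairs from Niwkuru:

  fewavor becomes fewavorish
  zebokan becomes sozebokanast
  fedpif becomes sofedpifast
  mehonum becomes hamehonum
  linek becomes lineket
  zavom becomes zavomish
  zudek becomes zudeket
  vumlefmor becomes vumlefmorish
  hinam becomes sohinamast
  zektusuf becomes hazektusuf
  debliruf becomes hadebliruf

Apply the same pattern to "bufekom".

"bufekom" has last vowel 'o'. The stems whose last vowel is 'o' (vumlefmor → vumlefmorish, zavom → zavomish, fewavor → fewavorish) add -ish.
So bufekom → bufekomish.

bufekomish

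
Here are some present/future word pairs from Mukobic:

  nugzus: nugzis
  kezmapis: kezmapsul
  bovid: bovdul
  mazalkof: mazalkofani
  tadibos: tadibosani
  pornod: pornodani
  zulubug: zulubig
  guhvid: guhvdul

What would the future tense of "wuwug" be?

wuwig

guhvid and pornod both end in -d yet inflect differently (guhvdul, pornodani), so the final letter is not what conditions the rule; the last vowel is.
"wuwug" has last vowel 'u'. The stems whose last vowel is 'u' (zulubug → zulubig, nugzus → nugzis) change the last vowel to 'i'.
So wuwug → wuwig.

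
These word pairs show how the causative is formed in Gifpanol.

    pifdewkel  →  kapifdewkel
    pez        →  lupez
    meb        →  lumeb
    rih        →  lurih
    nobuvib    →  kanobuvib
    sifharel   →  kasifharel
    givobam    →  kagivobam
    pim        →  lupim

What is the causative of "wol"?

"wol" has 1 vowel. The stems with 1 vowel (pez → lupez, rih → lurih, meb → lumeb) add the prefix lu-.
The other pattern: stems with 3 vowels add the prefix ka-.
So wol → luwol.

luwol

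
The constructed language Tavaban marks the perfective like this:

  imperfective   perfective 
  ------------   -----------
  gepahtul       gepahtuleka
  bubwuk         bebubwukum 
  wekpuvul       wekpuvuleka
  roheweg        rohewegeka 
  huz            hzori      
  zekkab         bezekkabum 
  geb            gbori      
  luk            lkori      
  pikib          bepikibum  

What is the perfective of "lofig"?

belofigum

"lofig" has 2 vowels. The stems with 2 vowels (pikib → bepikibum, zekkab → bezekkabum, bubwuk → bebubwukum) add be- … -um around the stem.
The other patterns: stems with 1 vowel delete the last vowel and add -ori; stems with 3 vowels add -eka.
So lofig → belofigum.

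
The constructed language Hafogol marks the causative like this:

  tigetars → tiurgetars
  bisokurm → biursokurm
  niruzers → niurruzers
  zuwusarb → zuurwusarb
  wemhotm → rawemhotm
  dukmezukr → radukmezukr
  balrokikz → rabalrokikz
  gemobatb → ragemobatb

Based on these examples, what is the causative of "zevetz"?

"zevetz" has second-to-last letter 't'. The stems whose second-to-last letter is 't' (wemhotm → rawemhotm, gemobatb → ragemobatb) add the prefix ra-.
The other pattern: stems whose second-to-last letter is 'r' insert -ur- after the first vowel.
So zevetz → razevetz.

razevetz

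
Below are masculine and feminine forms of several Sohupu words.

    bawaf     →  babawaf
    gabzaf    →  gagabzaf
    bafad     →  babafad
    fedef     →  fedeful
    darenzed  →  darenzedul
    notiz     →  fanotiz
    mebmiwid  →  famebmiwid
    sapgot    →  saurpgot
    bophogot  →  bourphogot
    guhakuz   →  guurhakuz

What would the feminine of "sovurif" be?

fasovurif

bawaf and fedef both end in -f yet inflect differently (babawaf, fedeful), so the final letter is not what conditions the rule; the last vowel is.
"sovurif" has last vowel 'i'. The stems whose last vowel is 'i' (notiz → fanotiz, mebmiwid → famebmiwid) add the prefix fa-.
So sovurif → fasovurif.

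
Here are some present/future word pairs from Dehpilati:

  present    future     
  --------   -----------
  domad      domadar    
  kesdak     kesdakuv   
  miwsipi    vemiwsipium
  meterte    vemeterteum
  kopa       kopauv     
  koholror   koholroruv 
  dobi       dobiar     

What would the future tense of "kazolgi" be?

miwsipi and dobi both end in -i yet inflect differently (vemiwsipium, dobiar), so the final letter is not what conditions the rule; the first letter is.
"kazolgi" begins with k-. The stems beginning with k- (kesdak → kesdakuv, koholror → koholroruv, kopa → kopauv) add -uv.
The other patterns: stems beginning with m- add ve- … -um around the stem; stems beginning with d- add -ar.
So kazolgi → kazolgiuv.

kazolgiuv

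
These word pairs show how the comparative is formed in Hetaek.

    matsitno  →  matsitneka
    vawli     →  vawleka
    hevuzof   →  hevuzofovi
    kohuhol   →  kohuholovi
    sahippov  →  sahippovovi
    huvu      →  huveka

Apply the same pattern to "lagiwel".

lagiwelovi

"lagiwel" ends in a consonant. The stems ending in a consonant (kohuhol → kohuholovi, sahippov → sahippovovi, hevuzof → hevuzofovi) add -ovi.
The other pattern: stems ending in a vowel drop the final letter and add -eka.
So lagiwel → lagiwelovi.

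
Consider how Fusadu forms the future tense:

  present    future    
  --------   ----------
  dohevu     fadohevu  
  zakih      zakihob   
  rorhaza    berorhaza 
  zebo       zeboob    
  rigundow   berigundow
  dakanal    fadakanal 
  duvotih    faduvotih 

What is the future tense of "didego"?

duvotih and zakih both end in -h yet inflect differently (faduvotih, zakihob), so the final letter is not what conditions the rule; the first letter is.
"didego" begins with d-. The stems beginning with d- (duvotih → faduvotih, dohevu → fadohevu, dakanal → fadakanal) add the prefix fa-.
The other patterns: stems beginning with z- add -ob; stems beginning with r- add the prefix be-.
So didego → fadidego.

fadidego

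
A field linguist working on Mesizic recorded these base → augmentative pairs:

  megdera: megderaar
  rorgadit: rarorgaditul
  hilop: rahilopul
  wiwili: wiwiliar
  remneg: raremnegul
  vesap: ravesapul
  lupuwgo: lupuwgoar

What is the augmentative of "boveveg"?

rabovevegul

vesap and megdera both have last vowel 'a' yet inflect differently (ravesapul, megderaar), so the last vowel is not what conditions the rule; whether the stem ends in a vowel or a consonant is.
"boveveg" ends in a consonant. The stems ending in a consonant (hilop → rahilopul, remneg → raremnegul, vesap → ravesapul) add ra- … -ul around the stem.
So boveveg → rabovevegul.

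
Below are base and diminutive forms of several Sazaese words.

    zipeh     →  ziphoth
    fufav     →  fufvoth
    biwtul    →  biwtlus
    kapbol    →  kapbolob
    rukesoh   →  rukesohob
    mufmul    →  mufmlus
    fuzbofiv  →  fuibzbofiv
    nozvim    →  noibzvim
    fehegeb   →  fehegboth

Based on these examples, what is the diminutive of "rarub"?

rarbus

mufmul and kapbol both end in -l yet inflect differently (mufmlus, kapbolob), so the final letter is not what conditions the rule; the last vowel is.
"rarub" has last vowel 'u'. The stems whose last vowel is 'u' (mufmul → mufmlus, biwtul → biwtlus) delete the last vowel and add -us.
So rarub → rarbus.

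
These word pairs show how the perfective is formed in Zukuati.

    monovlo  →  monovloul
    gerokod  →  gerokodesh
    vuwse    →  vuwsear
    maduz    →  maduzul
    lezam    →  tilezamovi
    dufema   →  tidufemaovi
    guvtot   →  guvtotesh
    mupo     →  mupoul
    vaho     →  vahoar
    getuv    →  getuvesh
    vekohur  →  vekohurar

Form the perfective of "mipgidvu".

"mipgidvu" begins with m-. The stems beginning with m- (mupo → mupoul, monovlo → monovloul, maduz → maduzul) add -ul.
So mipgidvu → mipgidvuul.

mipgidvuul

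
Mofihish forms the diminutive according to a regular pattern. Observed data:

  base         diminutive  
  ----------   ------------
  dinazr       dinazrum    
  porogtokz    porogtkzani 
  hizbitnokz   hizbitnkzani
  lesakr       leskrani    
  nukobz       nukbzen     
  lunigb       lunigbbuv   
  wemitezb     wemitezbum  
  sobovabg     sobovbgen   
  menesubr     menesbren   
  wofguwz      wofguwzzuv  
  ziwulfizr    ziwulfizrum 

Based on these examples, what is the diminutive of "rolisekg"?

roliskgani

"rolisekg" has second-to-last letter 'k'. The stems whose second-to-last letter is 'k' (hizbitnokz → hizbitnkzani, porogtokz → porogtkzani, lesakr → leskrani) delete the last vowel and add -ani.
So rolisekg → roliskgani.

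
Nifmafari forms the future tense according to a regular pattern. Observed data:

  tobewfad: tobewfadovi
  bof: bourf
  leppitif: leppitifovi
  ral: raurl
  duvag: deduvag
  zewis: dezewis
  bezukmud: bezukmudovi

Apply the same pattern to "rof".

rourf

bof and leppitif both end in -f yet inflect differently (bourf, leppitifovi), so the final letter is not what conditions the rule; the number of vowels is.
"rof" has 1 vowel. The stems with 1 vowel (bof → bourf, ral → raurl) insert -ur- after the first vowel.
The other patterns: stems with 2 vowels add the prefix de-; stems with 3 vowels add -ovi.
So rof → rourf.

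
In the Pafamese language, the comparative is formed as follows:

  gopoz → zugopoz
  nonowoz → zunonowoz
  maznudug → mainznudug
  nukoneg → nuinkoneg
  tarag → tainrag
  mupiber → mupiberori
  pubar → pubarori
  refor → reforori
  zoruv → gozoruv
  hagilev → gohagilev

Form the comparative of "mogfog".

moingfog

nukoneg and mupiber both have last vowel 'e' yet inflect differently (nuinkoneg, mupiberori), so the last vowel is not what conditions the rule; the final letter is.
"mogfog" ends in -g. The stems ending in -g (maznudug → mainznudug, nukoneg → nuinkoneg, tarag → tainrag) insert -in- after the first vowel.
The other patterns: stems ending in -z add the prefix zu-; stems ending in -r add -ori; stems ending in -v add the prefix go-.
So mogfog → moingfog.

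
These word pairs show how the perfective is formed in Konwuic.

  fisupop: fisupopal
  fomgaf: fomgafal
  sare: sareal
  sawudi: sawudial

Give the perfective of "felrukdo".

Every pair shown (fisupop → fisupopal, fomgaf → fomgafal, sare → sareal, …) follows the same rule: add -al.
So felrukdo → felrukdoal.

felrukdoal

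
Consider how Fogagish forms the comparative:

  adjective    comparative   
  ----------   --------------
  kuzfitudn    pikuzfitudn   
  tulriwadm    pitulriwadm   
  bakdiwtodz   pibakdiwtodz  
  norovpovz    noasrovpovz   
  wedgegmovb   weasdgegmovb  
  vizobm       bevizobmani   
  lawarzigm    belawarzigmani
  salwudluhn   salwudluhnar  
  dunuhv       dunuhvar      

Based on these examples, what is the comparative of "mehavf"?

"mehavf" has second-to-last letter 'v'. The stems whose second-to-last letter is 'v' (norovpovz → noasrovpovz, wedgegmovb → weasdgegmovb) insert -as- after the first vowel.
So mehavf → meashavf.

meashavf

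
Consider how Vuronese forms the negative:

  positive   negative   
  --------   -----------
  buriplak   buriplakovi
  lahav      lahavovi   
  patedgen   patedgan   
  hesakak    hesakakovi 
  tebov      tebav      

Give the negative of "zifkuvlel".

zifkuvlal

lahav and tebov both end in -v yet inflect differently (lahavovi, tebav), so the final letter is not what conditions the rule; the last vowel is.
"zifkuvlel" has last vowel 'e'. The one such stem in the data (patedgen → patedgan) changes the last vowel to 'a' (as does tebov), so the same rule applies.
So zifkuvlel → zifkuvlal.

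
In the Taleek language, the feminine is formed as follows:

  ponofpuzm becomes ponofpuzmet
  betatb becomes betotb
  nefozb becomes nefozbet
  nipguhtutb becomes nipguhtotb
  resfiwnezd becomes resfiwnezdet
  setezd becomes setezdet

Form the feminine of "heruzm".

nefozb and betatb both end in -b yet inflect differently (nefozbet, betotb), so the final letter is not what conditions the rule; the second-to-last letter is.
"heruzm" has second-to-last letter 'z'. The stems whose second-to-last letter is 'z' (setezd → setezdet, resfiwnezd → resfiwnezdet, nefozb → nefozbet) add -et.
The other pattern: stems whose second-to-last letter is 't' change the last vowel to 'o'.
So heruzm → heruzmet.

heruzmet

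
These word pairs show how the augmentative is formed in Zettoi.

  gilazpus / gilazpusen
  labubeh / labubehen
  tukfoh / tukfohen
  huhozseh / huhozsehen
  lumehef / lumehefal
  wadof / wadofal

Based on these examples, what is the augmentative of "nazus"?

"nazus" ends in -s. The one such stem in the data (gilazpus → gilazpusen) adds -en, so the same rule applies.
The other pattern: stems ending in -f add -al.
So nazus → nazusen.

nazusen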